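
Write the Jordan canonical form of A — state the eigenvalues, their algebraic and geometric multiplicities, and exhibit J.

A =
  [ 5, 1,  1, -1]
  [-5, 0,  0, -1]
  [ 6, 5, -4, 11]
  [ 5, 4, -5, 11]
J_2(3) ⊕ J_2(3)

The characteristic polynomial is
  det(x·I − A) = x^4 - 12*x^3 + 54*x^2 - 108*x + 81 = (x - 3)^4

Eigenvalues and multiplicities (the geometric multiplicity of λ is n − rank(A − λI), which equals the number of Jordan blocks for λ):
  λ = 3: algebraic multiplicity = 4, geometric multiplicity = 2

Determining the block sizes for each eigenvalue:
  λ = 3: with am = 4 and gm = 2, the partition is not yet determined (e.g. several partitions of 4 into 2 parts exist). Let N = A − (3)·I. Computing rank(N^1) = 2, rank(N^2) = 0; the number of blocks of size ≥ j is rank(N^{j−1}) − rank(N^j), giving [2, 2]. So we have 2 block(s) of size 2 → block sizes [2, 2]

Assembling the blocks gives a Jordan form
J =
  [3, 1, 0, 0]
  [0, 3, 0, 0]
  [0, 0, 3, 1]
  [0, 0, 0, 3]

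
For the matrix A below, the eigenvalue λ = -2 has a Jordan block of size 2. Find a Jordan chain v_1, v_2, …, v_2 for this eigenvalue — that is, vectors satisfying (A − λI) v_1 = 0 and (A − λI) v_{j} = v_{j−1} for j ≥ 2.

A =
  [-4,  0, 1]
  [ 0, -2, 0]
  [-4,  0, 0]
A Jordan chain for λ = -2 of length 2:
v_1 = (-2, 0, -4)ᵀ
v_2 = (1, 0, 0)ᵀ

Let N = A − (-2)·I. We want v_2 with N^2 v_2 = 0 but N^1 v_2 ≠ 0; then v_{j-1} := N · v_j for j = 2, …, 2.

Pick v_2 = (1, 0, 0)ᵀ.
Then v_1 = N · v_2 = (-2, 0, -4)ᵀ.

Sanity check: (A − (-2)·I) v_1 = (0, 0, 0)ᵀ = 0. ✓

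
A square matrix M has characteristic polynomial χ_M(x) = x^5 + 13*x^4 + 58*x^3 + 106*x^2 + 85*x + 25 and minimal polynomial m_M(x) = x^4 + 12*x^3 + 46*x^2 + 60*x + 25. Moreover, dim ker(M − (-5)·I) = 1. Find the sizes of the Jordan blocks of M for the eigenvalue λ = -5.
Block sizes for λ = -5: [2]

Step 1 — from the characteristic polynomial, algebraic multiplicity of λ = -5 is 2. From dim ker(M − (-5)·I) = 1, there are exactly 1 Jordan blocks for λ = -5.
Step 2 — from the minimal polynomial, the factor (x + 5)^2 tells us the largest block for λ = -5 has size 2.
Step 3 — with total size 2, 1 blocks, and largest block 2, the block sizes (in nonincreasing order) are [2].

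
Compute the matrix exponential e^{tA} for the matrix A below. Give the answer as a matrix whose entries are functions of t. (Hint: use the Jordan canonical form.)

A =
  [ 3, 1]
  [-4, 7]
e^{tA} =
  [-2*t*exp(5*t) + exp(5*t), t*exp(5*t)]
  [-4*t*exp(5*t), 2*t*exp(5*t) + exp(5*t)]

Strategy: write A = P · J · P⁻¹ where J is a Jordan canonical form, so e^{tA} = P · e^{tJ} · P⁻¹, and e^{tJ} can be computed block-by-block.

A has Jordan form
J =
  [5, 1]
  [0, 5]
(up to reordering of blocks).

Per-block formulas:
  For a 2×2 Jordan block J_2(5): exp(t · J_2(5)) = e^(5t)·(I + t·N), where N is the 2×2 nilpotent shift.

After assembling e^{tJ} and conjugating by P, we get:

e^{tA} =
  [-2*t*exp(5*t) + exp(5*t), t*exp(5*t)]
  [-4*t*exp(5*t), 2*t*exp(5*t) + exp(5*t)]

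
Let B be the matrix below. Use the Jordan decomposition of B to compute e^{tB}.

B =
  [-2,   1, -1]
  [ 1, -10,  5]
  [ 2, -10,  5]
e^{tB} =
  [-t*exp(-t) + exp(-t), t*exp(-t), -t*exp(-t)]
  [t*exp(-t), -t*exp(-t) - exp(-t) + 2*exp(-5*t), t*exp(-t) + exp(-t) - exp(-5*t)]
  [2*t*exp(-t), -2*t*exp(-t) - 2*exp(-t) + 2*exp(-5*t), 2*t*exp(-t) + 2*exp(-t) - exp(-5*t)]

Strategy: write B = P · J · P⁻¹ where J is a Jordan canonical form, so e^{tB} = P · e^{tJ} · P⁻¹, and e^{tJ} can be computed block-by-block.

B has Jordan form
J =
  [-5,  0,  0]
  [ 0, -1,  1]
  [ 0,  0, -1]
(up to reordering of blocks).

Per-block formulas:
  For a 2×2 Jordan block J_2(-1): exp(t · J_2(-1)) = e^(-1t)·(I + t·N), where N is the 2×2 nilpotent shift.
  For a 1×1 block at λ = -5: exp(t · [-5]) = [e^(-5t)].

After assembling e^{tJ} and conjugating by P, we get:

e^{tB} =
  [-t*exp(-t) + exp(-t), t*exp(-t), -t*exp(-t)]
  [t*exp(-t), -t*exp(-t) - exp(-t) + 2*exp(-5*t), t*exp(-t) + exp(-t) - exp(-5*t)]
  [2*t*exp(-t), -2*t*exp(-t) - 2*exp(-t) + 2*exp(-5*t), 2*t*exp(-t) + 2*exp(-t) - exp(-5*t)]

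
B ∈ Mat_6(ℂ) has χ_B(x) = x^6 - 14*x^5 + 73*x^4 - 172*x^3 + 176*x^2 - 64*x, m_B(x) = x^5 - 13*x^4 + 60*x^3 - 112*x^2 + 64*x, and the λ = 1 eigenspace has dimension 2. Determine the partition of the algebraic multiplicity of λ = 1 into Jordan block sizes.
Block sizes for λ = 1: [1, 1]

Step 1 — from the characteristic polynomial, algebraic multiplicity of λ = 1 is 2. From dim ker(B − (1)·I) = 2, there are exactly 2 Jordan blocks for λ = 1.
Step 2 — from the minimal polynomial, the factor (x − 1) tells us the largest block for λ = 1 has size 1.
Step 3 — with total size 2, 2 blocks, and largest block 1, the block sizes (in nonincreasing order) are [1, 1].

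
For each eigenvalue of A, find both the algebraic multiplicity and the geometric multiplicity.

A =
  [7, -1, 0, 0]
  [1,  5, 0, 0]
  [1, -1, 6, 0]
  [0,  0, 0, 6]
λ = 6: alg = 4, geom = 3

Step 1 — factor the characteristic polynomial to read off the algebraic multiplicities:
  χ_A(x) = (x - 6)^4

Step 2 — compute geometric multiplicities via the rank-nullity identity g(λ) = n − rank(A − λI):
  rank(A − (6)·I) = 1, so dim ker(A − (6)·I) = n − 1 = 3

Summary:
  λ = 6: algebraic multiplicity = 4, geometric multiplicity = 3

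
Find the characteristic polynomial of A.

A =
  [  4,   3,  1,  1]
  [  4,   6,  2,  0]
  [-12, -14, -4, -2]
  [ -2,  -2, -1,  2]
x^4 - 8*x^3 + 24*x^2 - 32*x + 16

Expanding det(x·I − A) (e.g. by cofactor expansion or by noting that A is similar to its Jordan form J, which has the same characteristic polynomial as A) gives
  χ_A(x) = x^4 - 8*x^3 + 24*x^2 - 32*x + 16
which factors as (x - 2)^4. The eigenvalues (with algebraic multiplicities) are λ = 2 with multiplicity 4.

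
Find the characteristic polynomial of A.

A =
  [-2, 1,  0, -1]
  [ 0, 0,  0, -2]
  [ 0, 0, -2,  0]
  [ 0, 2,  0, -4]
x^4 + 8*x^3 + 24*x^2 + 32*x + 16

Expanding det(x·I − A) (e.g. by cofactor expansion or by noting that A is similar to its Jordan form J, which has the same characteristic polynomial as A) gives
  χ_A(x) = x^4 + 8*x^3 + 24*x^2 + 32*x + 16
which factors as (x + 2)^4. The eigenvalues (with algebraic multiplicities) are λ = -2 with multiplicity 4.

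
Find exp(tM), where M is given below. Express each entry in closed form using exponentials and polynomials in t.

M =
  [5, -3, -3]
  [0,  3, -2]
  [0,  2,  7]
e^{tM} =
  [exp(5*t), -3*t*exp(5*t), -3*t*exp(5*t)]
  [0, -2*t*exp(5*t) + exp(5*t), -2*t*exp(5*t)]
  [0, 2*t*exp(5*t), 2*t*exp(5*t) + exp(5*t)]

Strategy: write M = P · J · P⁻¹ where J is a Jordan canonical form, so e^{tM} = P · e^{tJ} · P⁻¹, and e^{tJ} can be computed block-by-block.

M has Jordan form
J =
  [5, 1, 0]
  [0, 5, 0]
  [0, 0, 5]
(up to reordering of blocks).

Per-block formulas:
  For a 1×1 block at λ = 5: exp(t · [5]) = [e^(5t)].
  For a 2×2 Jordan block J_2(5): exp(t · J_2(5)) = e^(5t)·(I + t·N), where N is the 2×2 nilpotent shift.

After assembling e^{tJ} and conjugating by P, we get:

e^{tM} =
  [exp(5*t), -3*t*exp(5*t), -3*t*exp(5*t)]
  [0, -2*t*exp(5*t) + exp(5*t), -2*t*exp(5*t)]
  [0, 2*t*exp(5*t), 2*t*exp(5*t) + exp(5*t)]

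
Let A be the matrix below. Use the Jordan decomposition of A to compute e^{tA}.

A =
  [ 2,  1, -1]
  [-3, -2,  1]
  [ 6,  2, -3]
e^{tA} =
  [3*t*exp(-t) + exp(-t), t*exp(-t), -t*exp(-t)]
  [-3*t*exp(-t), -t*exp(-t) + exp(-t), t*exp(-t)]
  [6*t*exp(-t), 2*t*exp(-t), -2*t*exp(-t) + exp(-t)]

Strategy: write A = P · J · P⁻¹ where J is a Jordan canonical form, so e^{tA} = P · e^{tJ} · P⁻¹, and e^{tJ} can be computed block-by-block.

A has Jordan form
J =
  [-1,  1,  0]
  [ 0, -1,  0]
  [ 0,  0, -1]
(up to reordering of blocks).

Per-block formulas:
  For a 1×1 block at λ = -1: exp(t · [-1]) = [e^(-1t)].
  For a 2×2 Jordan block J_2(-1): exp(t · J_2(-1)) = e^(-1t)·(I + t·N), where N is the 2×2 nilpotent shift.

After assembling e^{tJ} and conjugating by P, we get:

e^{tA} =
  [3*t*exp(-t) + exp(-t), t*exp(-t), -t*exp(-t)]
  [-3*t*exp(-t), -t*exp(-t) + exp(-t), t*exp(-t)]
  [6*t*exp(-t), 2*t*exp(-t), -2*t*exp(-t) + exp(-t)]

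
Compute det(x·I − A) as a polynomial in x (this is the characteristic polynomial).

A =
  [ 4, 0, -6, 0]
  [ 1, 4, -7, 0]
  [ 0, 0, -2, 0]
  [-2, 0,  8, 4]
x^4 - 10*x^3 + 24*x^2 + 32*x - 128

Expanding det(x·I − A) (e.g. by cofactor expansion or by noting that A is similar to its Jordan form J, which has the same characteristic polynomial as A) gives
  χ_A(x) = x^4 - 10*x^3 + 24*x^2 + 32*x - 128
which factors as (x - 4)^3*(x + 2). The eigenvalues (with algebraic multiplicities) are λ = -2 with multiplicity 1, λ = 4 with multiplicity 3.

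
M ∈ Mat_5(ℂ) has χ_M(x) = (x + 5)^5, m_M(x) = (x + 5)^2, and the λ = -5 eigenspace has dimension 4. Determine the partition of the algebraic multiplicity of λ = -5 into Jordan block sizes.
Block sizes for λ = -5: [2, 1, 1, 1]

Step 1 — from the characteristic polynomial, algebraic multiplicity of λ = -5 is 5. From dim ker(M − (-5)·I) = 4, there are exactly 4 Jordan blocks for λ = -5.
Step 2 — from the minimal polynomial, the factor (x + 5)^2 tells us the largest block for λ = -5 has size 2.
Step 3 — with total size 5, 4 blocks, and largest block 2, the block sizes (in nonincreasing order) are [2, 1, 1, 1].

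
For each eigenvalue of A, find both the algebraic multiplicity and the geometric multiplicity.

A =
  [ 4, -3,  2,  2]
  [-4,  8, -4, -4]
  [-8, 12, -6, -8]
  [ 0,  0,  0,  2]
λ = 2: alg = 4, geom = 3

Step 1 — factor the characteristic polynomial to read off the algebraic multiplicities:
  χ_A(x) = (x - 2)^4

Step 2 — compute geometric multiplicities via the rank-nullity identity g(λ) = n − rank(A − λI):
  rank(A − (2)·I) = 1, so dim ker(A − (2)·I) = n − 1 = 3

Summary:
  λ = 2: algebraic multiplicity = 4, geometric multiplicity = 3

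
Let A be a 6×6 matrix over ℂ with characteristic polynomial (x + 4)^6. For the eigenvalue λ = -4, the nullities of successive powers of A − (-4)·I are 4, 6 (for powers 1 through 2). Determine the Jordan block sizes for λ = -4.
Block sizes for λ = -4: [2, 2, 1, 1]

From the dimensions of kernels of powers, the number of Jordan blocks of size at least j is d_j − d_{j−1} where d_j = dim ker(N^j) (with d_0 = 0). Computing the differences gives [4, 2].
The number of blocks of size exactly k is (#blocks of size ≥ k) − (#blocks of size ≥ k + 1), so the partition is: 2 block(s) of size 1, 2 block(s) of size 2.
In nonincreasing order the block sizes are [2, 2, 1, 1].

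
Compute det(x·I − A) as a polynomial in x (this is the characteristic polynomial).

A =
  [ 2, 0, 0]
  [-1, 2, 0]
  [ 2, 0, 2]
x^3 - 6*x^2 + 12*x - 8

Expanding det(x·I − A) (e.g. by cofactor expansion or by noting that A is similar to its Jordan form J, which has the same characteristic polynomial as A) gives
  χ_A(x) = x^3 - 6*x^2 + 12*x - 8
which factors as (x - 2)^3. The eigenvalues (with algebraic multiplicities) are λ = 2 with multiplicity 3.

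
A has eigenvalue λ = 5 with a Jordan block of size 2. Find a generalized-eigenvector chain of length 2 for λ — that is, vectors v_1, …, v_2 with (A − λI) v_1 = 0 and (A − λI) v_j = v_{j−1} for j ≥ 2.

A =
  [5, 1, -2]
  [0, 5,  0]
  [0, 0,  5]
A Jordan chain for λ = 5 of length 2:
v_1 = (1, 0, 0)ᵀ
v_2 = (0, 1, 0)ᵀ

Let N = A − (5)·I. We want v_2 with N^2 v_2 = 0 but N^1 v_2 ≠ 0; then v_{j-1} := N · v_j for j = 2, …, 2.

Pick v_2 = (0, 1, 0)ᵀ.
Then v_1 = N · v_2 = (1, 0, 0)ᵀ.

Sanity check: (A − (5)·I) v_1 = (0, 0, 0)ᵀ = 0. ✓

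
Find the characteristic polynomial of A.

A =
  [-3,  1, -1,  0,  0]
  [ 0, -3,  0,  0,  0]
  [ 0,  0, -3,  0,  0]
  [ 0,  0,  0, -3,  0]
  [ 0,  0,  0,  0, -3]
x^5 + 15*x^4 + 90*x^3 + 270*x^2 + 405*x + 243

Expanding det(x·I − A) (e.g. by cofactor expansion or by noting that A is similar to its Jordan form J, which has the same characteristic polynomial as A) gives
  χ_A(x) = x^5 + 15*x^4 + 90*x^3 + 270*x^2 + 405*x + 243
which factors as (x + 3)^5. The eigenvalues (with algebraic multiplicities) are λ = -3 with multiplicity 5.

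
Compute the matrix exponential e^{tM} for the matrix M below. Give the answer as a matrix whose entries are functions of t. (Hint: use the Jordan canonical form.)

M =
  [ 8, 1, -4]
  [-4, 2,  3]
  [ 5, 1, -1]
e^{tM} =
  [t^2*exp(3*t)/2 + 5*t*exp(3*t) + exp(3*t), t*exp(3*t), -t^2*exp(3*t)/2 - 4*t*exp(3*t)]
  [-t^2*exp(3*t)/2 - 4*t*exp(3*t), -t*exp(3*t) + exp(3*t), t^2*exp(3*t)/2 + 3*t*exp(3*t)]
  [t^2*exp(3*t)/2 + 5*t*exp(3*t), t*exp(3*t), -t^2*exp(3*t)/2 - 4*t*exp(3*t) + exp(3*t)]

Strategy: write M = P · J · P⁻¹ where J is a Jordan canonical form, so e^{tM} = P · e^{tJ} · P⁻¹, and e^{tJ} can be computed block-by-block.

M has Jordan form
J =
  [3, 1, 0]
  [0, 3, 1]
  [0, 0, 3]
(up to reordering of blocks).

Per-block formulas:
  For a 3×3 Jordan block J_3(3): exp(t · J_3(3)) = e^(3t)·(I + t·N + (t^2/2)·N^2), where N is the 3×3 nilpotent shift.

After assembling e^{tJ} and conjugating by P, we get:

e^{tM} =
  [t^2*exp(3*t)/2 + 5*t*exp(3*t) + exp(3*t), t*exp(3*t), -t^2*exp(3*t)/2 - 4*t*exp(3*t)]
  [-t^2*exp(3*t)/2 - 4*t*exp(3*t), -t*exp(3*t) + exp(3*t), t^2*exp(3*t)/2 + 3*t*exp(3*t)]
  [t^2*exp(3*t)/2 + 5*t*exp(3*t), t*exp(3*t), -t^2*exp(3*t)/2 - 4*t*exp(3*t) + exp(3*t)]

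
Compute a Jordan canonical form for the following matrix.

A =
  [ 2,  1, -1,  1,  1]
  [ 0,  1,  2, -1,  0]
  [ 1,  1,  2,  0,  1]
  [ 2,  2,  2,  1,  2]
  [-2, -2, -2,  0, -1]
J_2(1) ⊕ J_2(1) ⊕ J_1(1)

The characteristic polynomial is
  det(x·I − A) = x^5 - 5*x^4 + 10*x^3 - 10*x^2 + 5*x - 1 = (x - 1)^5

Eigenvalues and multiplicities (the geometric multiplicity of λ is n − rank(A − λI), which equals the number of Jordan blocks for λ):
  λ = 1: algebraic multiplicity = 5, geometric multiplicity = 3

Determining the block sizes for each eigenvalue:
  λ = 1: with am = 5 and gm = 3, the partition is not yet determined (e.g. several partitions of 5 into 3 parts exist). Let N = A − (1)·I. Computing rank(N^1) = 2, rank(N^2) = 0; the number of blocks of size ≥ j is rank(N^{j−1}) − rank(N^j), giving [3, 2]. So we have 2 block(s) of size 2, 1 block(s) of size 1 → block sizes [2, 2, 1]

Assembling the blocks gives a Jordan form
J =
  [1, 1, 0, 0, 0]
  [0, 1, 0, 0, 0]
  [0, 0, 1, 1, 0]
  [0, 0, 0, 1, 0]
  [0, 0, 0, 0, 1]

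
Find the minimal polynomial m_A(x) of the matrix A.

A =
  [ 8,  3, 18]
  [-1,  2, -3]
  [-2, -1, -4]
x^3 - 6*x^2 + 12*x - 8

The characteristic polynomial is χ_A(x) = (x - 2)^3, so the eigenvalues are known. The minimal polynomial is
  m_A(x) = Π_λ (x − λ)^{k_λ}
where k_λ is the size of the *largest* Jordan block for λ (equivalently, the smallest k with (A − λI)^k v = 0 for every generalised eigenvector v of λ).

  λ = 2: largest Jordan block has size 3, contributing (x − 2)^3

So m_A(x) = (x - 2)^3 = x^3 - 6*x^2 + 12*x - 8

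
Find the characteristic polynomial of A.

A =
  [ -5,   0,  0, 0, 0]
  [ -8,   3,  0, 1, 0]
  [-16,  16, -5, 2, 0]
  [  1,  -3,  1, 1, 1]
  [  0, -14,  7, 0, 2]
x^5 + 4*x^4 - 23*x^3 - 38*x^2 + 220*x - 200

Expanding det(x·I − A) (e.g. by cofactor expansion or by noting that A is similar to its Jordan form J, which has the same characteristic polynomial as A) gives
  χ_A(x) = x^5 + 4*x^4 - 23*x^3 - 38*x^2 + 220*x - 200
which factors as (x - 2)^3*(x + 5)^2. The eigenvalues (with algebraic multiplicities) are λ = -5 with multiplicity 2, λ = 2 with multiplicity 3.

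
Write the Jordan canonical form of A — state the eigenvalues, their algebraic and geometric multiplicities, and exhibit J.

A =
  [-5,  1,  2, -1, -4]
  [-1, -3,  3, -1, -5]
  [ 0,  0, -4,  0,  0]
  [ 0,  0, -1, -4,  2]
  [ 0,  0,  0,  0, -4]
J_3(-4) ⊕ J_2(-4)

The characteristic polynomial is
  det(x·I − A) = x^5 + 20*x^4 + 160*x^3 + 640*x^2 + 1280*x + 1024 = (x + 4)^5

Eigenvalues and multiplicities (the geometric multiplicity of λ is n − rank(A − λI), which equals the number of Jordan blocks for λ):
  λ = -4: algebraic multiplicity = 5, geometric multiplicity = 2

Determining the block sizes for each eigenvalue:
  λ = -4: with am = 5 and gm = 2, the partition is not yet determined (e.g. several partitions of 5 into 2 parts exist). Let N = A − (-4)·I. Computing rank(N^1) = 3, rank(N^2) = 1, rank(N^3) = 0; the number of blocks of size ≥ j is rank(N^{j−1}) − rank(N^j), giving [2, 2, 1]. So we have 1 block(s) of size 3, 1 block(s) of size 2 → block sizes [3, 2]

Assembling the blocks gives a Jordan form
J =
  [-4,  1,  0,  0,  0]
  [ 0, -4,  1,  0,  0]
  [ 0,  0, -4,  0,  0]
  [ 0,  0,  0, -4,  1]
  [ 0,  0,  0,  0, -4]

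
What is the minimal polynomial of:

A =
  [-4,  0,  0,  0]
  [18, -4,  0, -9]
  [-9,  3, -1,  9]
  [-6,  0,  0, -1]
x^2 + 5*x + 4

The characteristic polynomial is χ_A(x) = (x + 1)^2*(x + 4)^2, so the eigenvalues are known. The minimal polynomial is
  m_A(x) = Π_λ (x − λ)^{k_λ}
where k_λ is the size of the *largest* Jordan block for λ (equivalently, the smallest k with (A − λI)^k v = 0 for every generalised eigenvector v of λ).

  λ = -4: largest Jordan block has size 1, contributing (x + 4)
  λ = -1: largest Jordan block has size 1, contributing (x + 1)

So m_A(x) = (x + 1)*(x + 4) = x^2 + 5*x + 4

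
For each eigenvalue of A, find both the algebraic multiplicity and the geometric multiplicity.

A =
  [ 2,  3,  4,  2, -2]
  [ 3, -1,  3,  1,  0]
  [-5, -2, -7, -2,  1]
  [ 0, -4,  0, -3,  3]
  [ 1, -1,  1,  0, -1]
λ = -2: alg = 5, geom = 2

Step 1 — factor the characteristic polynomial to read off the algebraic multiplicities:
  χ_A(x) = (x + 2)^5

Step 2 — compute geometric multiplicities via the rank-nullity identity g(λ) = n − rank(A − λI):
  rank(A − (-2)·I) = 3, so dim ker(A − (-2)·I) = n − 3 = 2

Summary:
  λ = -2: algebraic multiplicity = 5, geometric multiplicity = 2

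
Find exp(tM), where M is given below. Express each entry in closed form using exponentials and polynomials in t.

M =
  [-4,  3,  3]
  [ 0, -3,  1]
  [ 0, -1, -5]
e^{tM} =
  [exp(-4*t), 3*t*exp(-4*t), 3*t*exp(-4*t)]
  [0, t*exp(-4*t) + exp(-4*t), t*exp(-4*t)]
  [0, -t*exp(-4*t), -t*exp(-4*t) + exp(-4*t)]

Strategy: write M = P · J · P⁻¹ where J is a Jordan canonical form, so e^{tM} = P · e^{tJ} · P⁻¹, and e^{tJ} can be computed block-by-block.

M has Jordan form
J =
  [-4,  1,  0]
  [ 0, -4,  0]
  [ 0,  0, -4]
(up to reordering of blocks).

Per-block formulas:
  For a 2×2 Jordan block J_2(-4): exp(t · J_2(-4)) = e^(-4t)·(I + t·N), where N is the 2×2 nilpotent shift.
  For a 1×1 block at λ = -4: exp(t · [-4]) = [e^(-4t)].

After assembling e^{tJ} and conjugating by P, we get:

e^{tM} =
  [exp(-4*t), 3*t*exp(-4*t), 3*t*exp(-4*t)]
  [0, t*exp(-4*t) + exp(-4*t), t*exp(-4*t)]
  [0, -t*exp(-4*t), -t*exp(-4*t) + exp(-4*t)]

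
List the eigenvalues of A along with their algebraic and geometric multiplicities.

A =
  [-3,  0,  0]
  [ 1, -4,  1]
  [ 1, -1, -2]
λ = -3: alg = 3, geom = 2

Step 1 — factor the characteristic polynomial to read off the algebraic multiplicities:
  χ_A(x) = (x + 3)^3

Step 2 — compute geometric multiplicities via the rank-nullity identity g(λ) = n − rank(A − λI):
  rank(A − (-3)·I) = 1, so dim ker(A − (-3)·I) = n − 1 = 2

Summary:
  λ = -3: algebraic multiplicity = 3, geometric multiplicity = 2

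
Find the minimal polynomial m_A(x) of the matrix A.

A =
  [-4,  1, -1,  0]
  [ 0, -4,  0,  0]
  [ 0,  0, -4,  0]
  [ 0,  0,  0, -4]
x^2 + 8*x + 16

The characteristic polynomial is χ_A(x) = (x + 4)^4, so the eigenvalues are known. The minimal polynomial is
  m_A(x) = Π_λ (x − λ)^{k_λ}
where k_λ is the size of the *largest* Jordan block for λ (equivalently, the smallest k with (A − λI)^k v = 0 for every generalised eigenvector v of λ).

  λ = -4: largest Jordan block has size 2, contributing (x + 4)^2

So m_A(x) = (x + 4)^2 = x^2 + 8*x + 16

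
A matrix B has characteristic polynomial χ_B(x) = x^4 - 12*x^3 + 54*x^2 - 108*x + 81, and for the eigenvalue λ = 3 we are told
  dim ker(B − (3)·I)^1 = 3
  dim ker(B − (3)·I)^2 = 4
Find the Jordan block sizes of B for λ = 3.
Block sizes for λ = 3: [2, 1, 1]

From the dimensions of kernels of powers, the number of Jordan blocks of size at least j is d_j − d_{j−1} where d_j = dim ker(N^j) (with d_0 = 0). Computing the differences gives [3, 1].
The number of blocks of size exactly k is (#blocks of size ≥ k) − (#blocks of size ≥ k + 1), so the partition is: 2 block(s) of size 1, 1 block(s) of size 2.
In nonincreasing order the block sizes are [2, 1, 1].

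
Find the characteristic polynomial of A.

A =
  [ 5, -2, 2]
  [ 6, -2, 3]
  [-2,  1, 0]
x^3 - 3*x^2 + 3*x - 1

Expanding det(x·I − A) (e.g. by cofactor expansion or by noting that A is similar to its Jordan form J, which has the same characteristic polynomial as A) gives
  χ_A(x) = x^3 - 3*x^2 + 3*x - 1
which factors as (x - 1)^3. The eigenvalues (with algebraic multiplicities) are λ = 1 with multiplicity 3.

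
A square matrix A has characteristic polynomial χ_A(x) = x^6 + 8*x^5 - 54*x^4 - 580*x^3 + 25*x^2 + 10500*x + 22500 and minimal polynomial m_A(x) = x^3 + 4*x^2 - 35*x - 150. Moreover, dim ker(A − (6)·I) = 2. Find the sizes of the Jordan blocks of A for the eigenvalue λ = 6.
Block sizes for λ = 6: [1, 1]

Step 1 — from the characteristic polynomial, algebraic multiplicity of λ = 6 is 2. From dim ker(A − (6)·I) = 2, there are exactly 2 Jordan blocks for λ = 6.
Step 2 — from the minimal polynomial, the factor (x − 6) tells us the largest block for λ = 6 has size 1.
Step 3 — with total size 2, 2 blocks, and largest block 1, the block sizes (in nonincreasing order) are [1, 1].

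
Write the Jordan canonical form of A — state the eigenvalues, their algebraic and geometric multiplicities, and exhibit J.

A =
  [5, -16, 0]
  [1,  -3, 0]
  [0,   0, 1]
J_2(1) ⊕ J_1(1)

The characteristic polynomial is
  det(x·I − A) = x^3 - 3*x^2 + 3*x - 1 = (x - 1)^3

Eigenvalues and multiplicities (the geometric multiplicity of λ is n − rank(A − λI), which equals the number of Jordan blocks for λ):
  λ = 1: algebraic multiplicity = 3, geometric multiplicity = 2

Determining the block sizes for each eigenvalue:
  λ = 1: 2 blocks summing to 3 forces exactly one block of size 2 and the rest size 1 → block sizes [2, 1]

Assembling the blocks gives a Jordan form
J =
  [1, 1, 0]
  [0, 1, 0]
  [0, 0, 1]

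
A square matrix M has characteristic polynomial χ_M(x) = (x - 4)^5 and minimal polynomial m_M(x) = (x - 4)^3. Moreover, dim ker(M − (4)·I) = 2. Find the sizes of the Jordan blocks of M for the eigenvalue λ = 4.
Block sizes for λ = 4: [3, 2]

Step 1 — from the characteristic polynomial, algebraic multiplicity of λ = 4 is 5. From dim ker(M − (4)·I) = 2, there are exactly 2 Jordan blocks for λ = 4.
Step 2 — from the minimal polynomial, the factor (x − 4)^3 tells us the largest block for λ = 4 has size 3.
Step 3 — with total size 5, 2 blocks, and largest block 3, the block sizes (in nonincreasing order) are [3, 2].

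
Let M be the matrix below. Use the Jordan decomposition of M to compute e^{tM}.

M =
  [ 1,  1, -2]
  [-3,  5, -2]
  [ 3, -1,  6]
e^{tM} =
  [-3*t*exp(4*t) + exp(4*t), t*exp(4*t), -2*t*exp(4*t)]
  [-3*t*exp(4*t), t*exp(4*t) + exp(4*t), -2*t*exp(4*t)]
  [3*t*exp(4*t), -t*exp(4*t), 2*t*exp(4*t) + exp(4*t)]

Strategy: write M = P · J · P⁻¹ where J is a Jordan canonical form, so e^{tM} = P · e^{tJ} · P⁻¹, and e^{tJ} can be computed block-by-block.

M has Jordan form
J =
  [4, 1, 0]
  [0, 4, 0]
  [0, 0, 4]
(up to reordering of blocks).

Per-block formulas:
  For a 2×2 Jordan block J_2(4): exp(t · J_2(4)) = e^(4t)·(I + t·N), where N is the 2×2 nilpotent shift.
  For a 1×1 block at λ = 4: exp(t · [4]) = [e^(4t)].

After assembling e^{tJ} and conjugating by P, we get:

e^{tM} =
  [-3*t*exp(4*t) + exp(4*t), t*exp(4*t), -2*t*exp(4*t)]
  [-3*t*exp(4*t), t*exp(4*t) + exp(4*t), -2*t*exp(4*t)]
  [3*t*exp(4*t), -t*exp(4*t), 2*t*exp(4*t) + exp(4*t)]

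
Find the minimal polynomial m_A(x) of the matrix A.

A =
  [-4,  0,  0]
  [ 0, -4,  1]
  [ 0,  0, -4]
x^2 + 8*x + 16

The characteristic polynomial is χ_A(x) = (x + 4)^3, so the eigenvalues are known. The minimal polynomial is
  m_A(x) = Π_λ (x − λ)^{k_λ}
where k_λ is the size of the *largest* Jordan block for λ (equivalently, the smallest k with (A − λI)^k v = 0 for every generalised eigenvector v of λ).

  λ = -4: largest Jordan block has size 2, contributing (x + 4)^2

So m_A(x) = (x + 4)^2 = x^2 + 8*x + 16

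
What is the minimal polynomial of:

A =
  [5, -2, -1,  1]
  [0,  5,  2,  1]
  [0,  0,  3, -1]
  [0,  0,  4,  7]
x^3 - 15*x^2 + 75*x - 125

The characteristic polynomial is χ_A(x) = (x - 5)^4, so the eigenvalues are known. The minimal polynomial is
  m_A(x) = Π_λ (x − λ)^{k_λ}
where k_λ is the size of the *largest* Jordan block for λ (equivalently, the smallest k with (A − λI)^k v = 0 for every generalised eigenvector v of λ).

  λ = 5: largest Jordan block has size 3, contributing (x − 5)^3

So m_A(x) = (x - 5)^3 = x^3 - 15*x^2 + 75*x - 125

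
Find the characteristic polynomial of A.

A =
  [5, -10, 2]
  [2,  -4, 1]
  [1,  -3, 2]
x^3 - 3*x^2 + 3*x - 1

Expanding det(x·I − A) (e.g. by cofactor expansion or by noting that A is similar to its Jordan form J, which has the same characteristic polynomial as A) gives
  χ_A(x) = x^3 - 3*x^2 + 3*x - 1
which factors as (x - 1)^3. The eigenvalues (with algebraic multiplicities) are λ = 1 with multiplicity 3.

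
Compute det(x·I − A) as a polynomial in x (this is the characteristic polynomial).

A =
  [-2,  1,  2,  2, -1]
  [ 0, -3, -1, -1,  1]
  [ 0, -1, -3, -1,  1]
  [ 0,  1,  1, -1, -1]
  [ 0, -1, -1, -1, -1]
x^5 + 10*x^4 + 40*x^3 + 80*x^2 + 80*x + 32

Expanding det(x·I − A) (e.g. by cofactor expansion or by noting that A is similar to its Jordan form J, which has the same characteristic polynomial as A) gives
  χ_A(x) = x^5 + 10*x^4 + 40*x^3 + 80*x^2 + 80*x + 32
which factors as (x + 2)^5. The eigenvalues (with algebraic multiplicities) are λ = -2 with multiplicity 5.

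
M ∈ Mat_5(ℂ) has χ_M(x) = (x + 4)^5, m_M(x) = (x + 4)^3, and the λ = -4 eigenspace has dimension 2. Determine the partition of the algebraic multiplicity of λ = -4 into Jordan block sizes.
Block sizes for λ = -4: [3, 2]

Step 1 — from the characteristic polynomial, algebraic multiplicity of λ = -4 is 5. From dim ker(M − (-4)·I) = 2, there are exactly 2 Jordan blocks for λ = -4.
Step 2 — from the minimal polynomial, the factor (x + 4)^3 tells us the largest block for λ = -4 has size 3.
Step 3 — with total size 5, 2 blocks, and largest block 3, the block sizes (in nonincreasing order) are [3, 2].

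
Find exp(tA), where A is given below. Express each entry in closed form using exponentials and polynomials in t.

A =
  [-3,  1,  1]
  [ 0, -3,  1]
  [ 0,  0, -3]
e^{tA} =
  [exp(-3*t), t*exp(-3*t), t^2*exp(-3*t)/2 + t*exp(-3*t)]
  [0, exp(-3*t), t*exp(-3*t)]
  [0, 0, exp(-3*t)]

Strategy: write A = P · J · P⁻¹ where J is a Jordan canonical form, so e^{tA} = P · e^{tJ} · P⁻¹, and e^{tJ} can be computed block-by-block.

A has Jordan form
J =
  [-3,  1,  0]
  [ 0, -3,  1]
  [ 0,  0, -3]
(up to reordering of blocks).

Per-block formulas:
  For a 3×3 Jordan block J_3(-3): exp(t · J_3(-3)) = e^(-3t)·(I + t·N + (t^2/2)·N^2), where N is the 3×3 nilpotent shift.

After assembling e^{tJ} and conjugating by P, we get:

e^{tA} =
  [exp(-3*t), t*exp(-3*t), t^2*exp(-3*t)/2 + t*exp(-3*t)]
  [0, exp(-3*t), t*exp(-3*t)]
  [0, 0, exp(-3*t)]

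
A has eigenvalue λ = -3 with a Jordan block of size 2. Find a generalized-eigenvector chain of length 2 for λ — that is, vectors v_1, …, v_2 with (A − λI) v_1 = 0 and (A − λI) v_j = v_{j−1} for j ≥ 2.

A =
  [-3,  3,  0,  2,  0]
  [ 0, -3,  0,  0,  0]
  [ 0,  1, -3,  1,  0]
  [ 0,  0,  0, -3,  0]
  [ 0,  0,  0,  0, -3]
A Jordan chain for λ = -3 of length 2:
v_1 = (3, 0, 1, 0, 0)ᵀ
v_2 = (0, 1, 0, 0, 0)ᵀ

Let N = A − (-3)·I. We want v_2 with N^2 v_2 = 0 but N^1 v_2 ≠ 0; then v_{j-1} := N · v_j for j = 2, …, 2.

Pick v_2 = (0, 1, 0, 0, 0)ᵀ.
Then v_1 = N · v_2 = (3, 0, 1, 0, 0)ᵀ.

Sanity check: (A − (-3)·I) v_1 = (0, 0, 0, 0, 0)ᵀ = 0. ✓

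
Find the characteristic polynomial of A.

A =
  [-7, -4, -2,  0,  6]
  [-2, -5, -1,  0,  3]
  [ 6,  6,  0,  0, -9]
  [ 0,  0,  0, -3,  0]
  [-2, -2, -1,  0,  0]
x^5 + 15*x^4 + 90*x^3 + 270*x^2 + 405*x + 243

Expanding det(x·I − A) (e.g. by cofactor expansion or by noting that A is similar to its Jordan form J, which has the same characteristic polynomial as A) gives
  χ_A(x) = x^5 + 15*x^4 + 90*x^3 + 270*x^2 + 405*x + 243
which factors as (x + 3)^5. The eigenvalues (with algebraic multiplicities) are λ = -3 with multiplicity 5.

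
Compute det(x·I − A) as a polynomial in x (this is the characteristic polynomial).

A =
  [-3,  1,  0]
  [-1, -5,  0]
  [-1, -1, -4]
x^3 + 12*x^2 + 48*x + 64

Expanding det(x·I − A) (e.g. by cofactor expansion or by noting that A is similar to its Jordan form J, which has the same characteristic polynomial as A) gives
  χ_A(x) = x^3 + 12*x^2 + 48*x + 64
which factors as (x + 4)^3. The eigenvalues (with algebraic multiplicities) are λ = -4 with multiplicity 3.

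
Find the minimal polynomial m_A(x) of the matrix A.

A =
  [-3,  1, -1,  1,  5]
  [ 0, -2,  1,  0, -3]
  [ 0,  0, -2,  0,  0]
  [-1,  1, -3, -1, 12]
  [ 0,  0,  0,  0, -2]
x^3 + 6*x^2 + 12*x + 8

The characteristic polynomial is χ_A(x) = (x + 2)^5, so the eigenvalues are known. The minimal polynomial is
  m_A(x) = Π_λ (x − λ)^{k_λ}
where k_λ is the size of the *largest* Jordan block for λ (equivalently, the smallest k with (A − λI)^k v = 0 for every generalised eigenvector v of λ).

  λ = -2: largest Jordan block has size 3, contributing (x + 2)^3

So m_A(x) = (x + 2)^3 = x^3 + 6*x^2 + 12*x + 8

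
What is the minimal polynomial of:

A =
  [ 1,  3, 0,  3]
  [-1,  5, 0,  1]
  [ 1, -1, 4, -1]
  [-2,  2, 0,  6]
x^2 - 8*x + 16

The characteristic polynomial is χ_A(x) = (x - 4)^4, so the eigenvalues are known. The minimal polynomial is
  m_A(x) = Π_λ (x − λ)^{k_λ}
where k_λ is the size of the *largest* Jordan block for λ (equivalently, the smallest k with (A − λI)^k v = 0 for every generalised eigenvector v of λ).

  λ = 4: largest Jordan block has size 2, contributing (x − 4)^2

So m_A(x) = (x - 4)^2 = x^2 - 8*x + 16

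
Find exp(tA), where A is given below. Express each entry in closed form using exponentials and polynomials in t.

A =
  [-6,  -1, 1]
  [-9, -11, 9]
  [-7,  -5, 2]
e^{tA} =
  [3*t^2*exp(-5*t)/2 - t*exp(-5*t) + exp(-5*t), t^2*exp(-5*t) - t*exp(-5*t), -3*t^2*exp(-5*t)/2 + t*exp(-5*t)]
  [-9*t*exp(-5*t), -6*t*exp(-5*t) + exp(-5*t), 9*t*exp(-5*t)]
  [3*t^2*exp(-5*t)/2 - 7*t*exp(-5*t), t^2*exp(-5*t) - 5*t*exp(-5*t), -3*t^2*exp(-5*t)/2 + 7*t*exp(-5*t) + exp(-5*t)]

Strategy: write A = P · J · P⁻¹ where J is a Jordan canonical form, so e^{tA} = P · e^{tJ} · P⁻¹, and e^{tJ} can be computed block-by-block.

A has Jordan form
J =
  [-5,  1,  0]
  [ 0, -5,  1]
  [ 0,  0, -5]
(up to reordering of blocks).

Per-block formulas:
  For a 3×3 Jordan block J_3(-5): exp(t · J_3(-5)) = e^(-5t)·(I + t·N + (t^2/2)·N^2), where N is the 3×3 nilpotent shift.

After assembling e^{tJ} and conjugating by P, we get:

e^{tA} =
  [3*t^2*exp(-5*t)/2 - t*exp(-5*t) + exp(-5*t), t^2*exp(-5*t) - t*exp(-5*t), -3*t^2*exp(-5*t)/2 + t*exp(-5*t)]
  [-9*t*exp(-5*t), -6*t*exp(-5*t) + exp(-5*t), 9*t*exp(-5*t)]
  [3*t^2*exp(-5*t)/2 - 7*t*exp(-5*t), t^2*exp(-5*t) - 5*t*exp(-5*t), -3*t^2*exp(-5*t)/2 + 7*t*exp(-5*t) + exp(-5*t)]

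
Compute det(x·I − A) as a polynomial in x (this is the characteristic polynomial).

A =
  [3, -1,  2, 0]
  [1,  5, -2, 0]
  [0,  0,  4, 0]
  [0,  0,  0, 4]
x^4 - 16*x^3 + 96*x^2 - 256*x + 256

Expanding det(x·I − A) (e.g. by cofactor expansion or by noting that A is similar to its Jordan form J, which has the same characteristic polynomial as A) gives
  χ_A(x) = x^4 - 16*x^3 + 96*x^2 - 256*x + 256
which factors as (x - 4)^4. The eigenvalues (with algebraic multiplicities) are λ = 4 with multiplicity 4.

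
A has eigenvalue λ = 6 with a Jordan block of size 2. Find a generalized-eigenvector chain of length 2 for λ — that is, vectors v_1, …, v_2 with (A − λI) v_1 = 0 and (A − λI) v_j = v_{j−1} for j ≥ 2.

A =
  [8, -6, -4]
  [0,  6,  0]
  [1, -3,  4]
A Jordan chain for λ = 6 of length 2:
v_1 = (2, 0, 1)ᵀ
v_2 = (1, 0, 0)ᵀ

Let N = A − (6)·I. We want v_2 with N^2 v_2 = 0 but N^1 v_2 ≠ 0; then v_{j-1} := N · v_j for j = 2, …, 2.

Pick v_2 = (1, 0, 0)ᵀ.
Then v_1 = N · v_2 = (2, 0, 1)ᵀ.

Sanity check: (A − (6)·I) v_1 = (0, 0, 0)ᵀ = 0. ✓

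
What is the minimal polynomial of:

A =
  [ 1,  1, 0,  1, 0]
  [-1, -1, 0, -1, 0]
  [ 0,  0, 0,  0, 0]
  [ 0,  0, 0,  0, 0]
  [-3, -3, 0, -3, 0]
x^2

The characteristic polynomial is χ_A(x) = x^5, so the eigenvalues are known. The minimal polynomial is
  m_A(x) = Π_λ (x − λ)^{k_λ}
where k_λ is the size of the *largest* Jordan block for λ (equivalently, the smallest k with (A − λI)^k v = 0 for every generalised eigenvector v of λ).

  λ = 0: largest Jordan block has size 2, contributing (x − 0)^2

So m_A(x) = x^2 = x^2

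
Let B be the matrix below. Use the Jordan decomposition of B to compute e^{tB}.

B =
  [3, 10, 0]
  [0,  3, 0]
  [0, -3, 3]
e^{tB} =
  [exp(3*t), 10*t*exp(3*t), 0]
  [0, exp(3*t), 0]
  [0, -3*t*exp(3*t), exp(3*t)]

Strategy: write B = P · J · P⁻¹ where J is a Jordan canonical form, so e^{tB} = P · e^{tJ} · P⁻¹, and e^{tJ} can be computed block-by-block.

B has Jordan form
J =
  [3, 1, 0]
  [0, 3, 0]
  [0, 0, 3]
(up to reordering of blocks).

Per-block formulas:
  For a 2×2 Jordan block J_2(3): exp(t · J_2(3)) = e^(3t)·(I + t·N), where N is the 2×2 nilpotent shift.
  For a 1×1 block at λ = 3: exp(t · [3]) = [e^(3t)].

After assembling e^{tJ} and conjugating by P, we get:

e^{tB} =
  [exp(3*t), 10*t*exp(3*t), 0]
  [0, exp(3*t), 0]
  [0, -3*t*exp(3*t), exp(3*t)]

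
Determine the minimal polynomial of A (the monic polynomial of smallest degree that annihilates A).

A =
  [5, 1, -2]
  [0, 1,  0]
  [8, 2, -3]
x^2 - 2*x + 1

The characteristic polynomial is χ_A(x) = (x - 1)^3, so the eigenvalues are known. The minimal polynomial is
  m_A(x) = Π_λ (x − λ)^{k_λ}
where k_λ is the size of the *largest* Jordan block for λ (equivalently, the smallest k with (A − λI)^k v = 0 for every generalised eigenvector v of λ).

  λ = 1: largest Jordan block has size 2, contributing (x − 1)^2

So m_A(x) = (x - 1)^2 = x^2 - 2*x + 1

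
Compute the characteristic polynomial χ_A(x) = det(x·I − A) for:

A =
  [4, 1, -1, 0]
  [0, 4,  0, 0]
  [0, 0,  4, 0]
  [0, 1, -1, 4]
x^4 - 16*x^3 + 96*x^2 - 256*x + 256

Expanding det(x·I − A) (e.g. by cofactor expansion or by noting that A is similar to its Jordan form J, which has the same characteristic polynomial as A) gives
  χ_A(x) = x^4 - 16*x^3 + 96*x^2 - 256*x + 256
which factors as (x - 4)^4. The eigenvalues (with algebraic multiplicities) are λ = 4 with multiplicity 4.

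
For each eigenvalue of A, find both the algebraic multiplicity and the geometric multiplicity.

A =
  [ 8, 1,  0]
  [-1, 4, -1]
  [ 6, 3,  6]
λ = 6: alg = 3, geom = 1

Step 1 — factor the characteristic polynomial to read off the algebraic multiplicities:
  χ_A(x) = (x - 6)^3

Step 2 — compute geometric multiplicities via the rank-nullity identity g(λ) = n − rank(A − λI):
  rank(A − (6)·I) = 2, so dim ker(A − (6)·I) = n − 2 = 1

Summary:
  λ = 6: algebraic multiplicity = 3, geometric multiplicity = 1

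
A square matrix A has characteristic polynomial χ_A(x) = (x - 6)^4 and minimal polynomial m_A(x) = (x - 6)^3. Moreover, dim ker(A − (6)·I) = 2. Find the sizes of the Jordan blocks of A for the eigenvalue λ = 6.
Block sizes for λ = 6: [3, 1]

Step 1 — from the characteristic polynomial, algebraic multiplicity of λ = 6 is 4. From dim ker(A − (6)·I) = 2, there are exactly 2 Jordan blocks for λ = 6.
Step 2 — from the minimal polynomial, the factor (x − 6)^3 tells us the largest block for λ = 6 has size 3.
Step 3 — with total size 4, 2 blocks, and largest block 3, the block sizes (in nonincreasing order) are [3, 1].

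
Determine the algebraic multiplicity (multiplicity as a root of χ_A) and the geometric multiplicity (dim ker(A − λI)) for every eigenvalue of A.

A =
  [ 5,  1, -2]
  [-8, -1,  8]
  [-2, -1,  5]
λ = 3: alg = 3, geom = 2

Step 1 — factor the characteristic polynomial to read off the algebraic multiplicities:
  χ_A(x) = (x - 3)^3

Step 2 — compute geometric multiplicities via the rank-nullity identity g(λ) = n − rank(A − λI):
  rank(A − (3)·I) = 1, so dim ker(A − (3)·I) = n − 1 = 2

Summary:
  λ = 3: algebraic multiplicity = 3, geometric multiplicity = 2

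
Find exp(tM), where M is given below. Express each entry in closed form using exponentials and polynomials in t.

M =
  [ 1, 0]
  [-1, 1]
e^{tM} =
  [exp(t), 0]
  [-t*exp(t), exp(t)]

Strategy: write M = P · J · P⁻¹ where J is a Jordan canonical form, so e^{tM} = P · e^{tJ} · P⁻¹, and e^{tJ} can be computed block-by-block.

M has Jordan form
J =
  [1, 1]
  [0, 1]
(up to reordering of blocks).

Per-block formulas:
  For a 2×2 Jordan block J_2(1): exp(t · J_2(1)) = e^(1t)·(I + t·N), where N is the 2×2 nilpotent shift.

After assembling e^{tJ} and conjugating by P, we get:

e^{tM} =
  [exp(t), 0]
  [-t*exp(t), exp(t)]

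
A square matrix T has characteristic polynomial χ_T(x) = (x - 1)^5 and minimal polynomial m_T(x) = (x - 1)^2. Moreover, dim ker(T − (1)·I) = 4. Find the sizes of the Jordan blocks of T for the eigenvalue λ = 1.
Block sizes for λ = 1: [2, 1, 1, 1]

Step 1 — from the characteristic polynomial, algebraic multiplicity of λ = 1 is 5. From dim ker(T − (1)·I) = 4, there are exactly 4 Jordan blocks for λ = 1.
Step 2 — from the minimal polynomial, the factor (x − 1)^2 tells us the largest block for λ = 1 has size 2.
Step 3 — with total size 5, 4 blocks, and largest block 2, the block sizes (in nonincreasing order) are [2, 1, 1, 1].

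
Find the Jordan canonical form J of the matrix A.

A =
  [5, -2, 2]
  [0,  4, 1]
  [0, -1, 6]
J_2(5) ⊕ J_1(5)

The characteristic polynomial is
  det(x·I − A) = x^3 - 15*x^2 + 75*x - 125 = (x - 5)^3

Eigenvalues and multiplicities (the geometric multiplicity of λ is n − rank(A − λI), which equals the number of Jordan blocks for λ):
  λ = 5: algebraic multiplicity = 3, geometric multiplicity = 2

Determining the block sizes for each eigenvalue:
  λ = 5: 2 blocks summing to 3 forces exactly one block of size 2 and the rest size 1 → block sizes [2, 1]

Assembling the blocks gives a Jordan form
J =
  [5, 1, 0]
  [0, 5, 0]
  [0, 0, 5]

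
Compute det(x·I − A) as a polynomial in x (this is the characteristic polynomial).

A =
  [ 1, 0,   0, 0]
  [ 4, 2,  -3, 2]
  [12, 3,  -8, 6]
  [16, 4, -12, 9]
x^4 - 4*x^3 + 6*x^2 - 4*x + 1

Expanding det(x·I − A) (e.g. by cofactor expansion or by noting that A is similar to its Jordan form J, which has the same characteristic polynomial as A) gives
  χ_A(x) = x^4 - 4*x^3 + 6*x^2 - 4*x + 1
which factors as (x - 1)^4. The eigenvalues (with algebraic multiplicities) are λ = 1 with multiplicity 4.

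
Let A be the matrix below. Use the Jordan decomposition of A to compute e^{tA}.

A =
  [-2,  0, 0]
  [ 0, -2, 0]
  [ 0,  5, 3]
e^{tA} =
  [exp(-2*t), 0, 0]
  [0, exp(-2*t), 0]
  [0, exp(3*t) - exp(-2*t), exp(3*t)]

Strategy: write A = P · J · P⁻¹ where J is a Jordan canonical form, so e^{tA} = P · e^{tJ} · P⁻¹, and e^{tJ} can be computed block-by-block.

A has Jordan form
J =
  [-2,  0, 0]
  [ 0, -2, 0]
  [ 0,  0, 3]
(up to reordering of blocks).

Per-block formulas:
  For a 1×1 block at λ = 3: exp(t · [3]) = [e^(3t)].
  For a 1×1 block at λ = -2: exp(t · [-2]) = [e^(-2t)].

After assembling e^{tJ} and conjugating by P, we get:

e^{tA} =
  [exp(-2*t), 0, 0]
  [0, exp(-2*t), 0]
  [0, exp(3*t) - exp(-2*t), exp(3*t)]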